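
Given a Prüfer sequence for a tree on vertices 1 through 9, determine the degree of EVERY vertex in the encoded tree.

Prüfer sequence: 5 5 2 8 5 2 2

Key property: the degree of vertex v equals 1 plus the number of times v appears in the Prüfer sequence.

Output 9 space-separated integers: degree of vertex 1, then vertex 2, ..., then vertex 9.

p_1 = 5: count[5] becomes 1
p_2 = 5: count[5] becomes 2
p_3 = 2: count[2] becomes 1
p_4 = 8: count[8] becomes 1
p_5 = 5: count[5] becomes 3
p_6 = 2: count[2] becomes 2
p_7 = 2: count[2] becomes 3
Degrees (1 + count): deg[1]=1+0=1, deg[2]=1+3=4, deg[3]=1+0=1, deg[4]=1+0=1, deg[5]=1+3=4, deg[6]=1+0=1, deg[7]=1+0=1, deg[8]=1+1=2, deg[9]=1+0=1

Answer: 1 4 1 1 4 1 1 2 1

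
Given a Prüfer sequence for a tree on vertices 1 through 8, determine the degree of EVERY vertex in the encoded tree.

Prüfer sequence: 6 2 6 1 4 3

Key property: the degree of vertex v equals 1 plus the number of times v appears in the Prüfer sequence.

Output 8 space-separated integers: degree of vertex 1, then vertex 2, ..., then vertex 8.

p_1 = 6: count[6] becomes 1
p_2 = 2: count[2] becomes 1
p_3 = 6: count[6] becomes 2
p_4 = 1: count[1] becomes 1
p_5 = 4: count[4] becomes 1
p_6 = 3: count[3] becomes 1
Degrees (1 + count): deg[1]=1+1=2, deg[2]=1+1=2, deg[3]=1+1=2, deg[4]=1+1=2, deg[5]=1+0=1, deg[6]=1+2=3, deg[7]=1+0=1, deg[8]=1+0=1

Answer: 2 2 2 2 1 3 1 1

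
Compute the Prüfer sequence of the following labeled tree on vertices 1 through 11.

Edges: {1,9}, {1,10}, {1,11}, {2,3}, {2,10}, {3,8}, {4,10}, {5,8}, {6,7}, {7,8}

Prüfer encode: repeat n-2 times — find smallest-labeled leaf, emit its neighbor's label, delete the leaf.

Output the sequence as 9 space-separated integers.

Answer: 10 8 7 8 3 2 10 1 1

Derivation:
Step 1: leaves = {4,5,6,9,11}. Remove smallest leaf 4, emit neighbor 10.
Step 2: leaves = {5,6,9,11}. Remove smallest leaf 5, emit neighbor 8.
Step 3: leaves = {6,9,11}. Remove smallest leaf 6, emit neighbor 7.
Step 4: leaves = {7,9,11}. Remove smallest leaf 7, emit neighbor 8.
Step 5: leaves = {8,9,11}. Remove smallest leaf 8, emit neighbor 3.
Step 6: leaves = {3,9,11}. Remove smallest leaf 3, emit neighbor 2.
Step 7: leaves = {2,9,11}. Remove smallest leaf 2, emit neighbor 10.
Step 8: leaves = {9,10,11}. Remove smallest leaf 9, emit neighbor 1.
Step 9: leaves = {10,11}. Remove smallest leaf 10, emit neighbor 1.
Done: 2 vertices remain (1, 11). Sequence = [10 8 7 8 3 2 10 1 1]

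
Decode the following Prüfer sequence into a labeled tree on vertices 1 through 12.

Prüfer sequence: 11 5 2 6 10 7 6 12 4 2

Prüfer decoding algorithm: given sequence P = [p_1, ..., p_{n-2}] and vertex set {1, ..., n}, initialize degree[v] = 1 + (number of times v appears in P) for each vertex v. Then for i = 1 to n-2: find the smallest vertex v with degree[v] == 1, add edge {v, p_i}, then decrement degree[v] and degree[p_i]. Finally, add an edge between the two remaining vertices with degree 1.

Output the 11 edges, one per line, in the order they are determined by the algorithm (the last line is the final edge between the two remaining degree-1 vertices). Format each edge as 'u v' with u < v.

Initial degrees: {1:1, 2:3, 3:1, 4:2, 5:2, 6:3, 7:2, 8:1, 9:1, 10:2, 11:2, 12:2}
Step 1: smallest deg-1 vertex = 1, p_1 = 11. Add edge {1,11}. Now deg[1]=0, deg[11]=1.
Step 2: smallest deg-1 vertex = 3, p_2 = 5. Add edge {3,5}. Now deg[3]=0, deg[5]=1.
Step 3: smallest deg-1 vertex = 5, p_3 = 2. Add edge {2,5}. Now deg[5]=0, deg[2]=2.
Step 4: smallest deg-1 vertex = 8, p_4 = 6. Add edge {6,8}. Now deg[8]=0, deg[6]=2.
Step 5: smallest deg-1 vertex = 9, p_5 = 10. Add edge {9,10}. Now deg[9]=0, deg[10]=1.
Step 6: smallest deg-1 vertex = 10, p_6 = 7. Add edge {7,10}. Now deg[10]=0, deg[7]=1.
Step 7: smallest deg-1 vertex = 7, p_7 = 6. Add edge {6,7}. Now deg[7]=0, deg[6]=1.
Step 8: smallest deg-1 vertex = 6, p_8 = 12. Add edge {6,12}. Now deg[6]=0, deg[12]=1.
Step 9: smallest deg-1 vertex = 11, p_9 = 4. Add edge {4,11}. Now deg[11]=0, deg[4]=1.
Step 10: smallest deg-1 vertex = 4, p_10 = 2. Add edge {2,4}. Now deg[4]=0, deg[2]=1.
Final: two remaining deg-1 vertices are 2, 12. Add edge {2,12}.

Answer: 1 11
3 5
2 5
6 8
9 10
7 10
6 7
6 12
4 11
2 4
2 12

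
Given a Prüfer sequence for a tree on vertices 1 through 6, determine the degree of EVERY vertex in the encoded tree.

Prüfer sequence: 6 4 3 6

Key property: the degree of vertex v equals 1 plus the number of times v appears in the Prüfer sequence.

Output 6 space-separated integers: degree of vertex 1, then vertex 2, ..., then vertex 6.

Answer: 1 1 2 2 1 3

Derivation:
p_1 = 6: count[6] becomes 1
p_2 = 4: count[4] becomes 1
p_3 = 3: count[3] becomes 1
p_4 = 6: count[6] becomes 2
Degrees (1 + count): deg[1]=1+0=1, deg[2]=1+0=1, deg[3]=1+1=2, deg[4]=1+1=2, deg[5]=1+0=1, deg[6]=1+2=3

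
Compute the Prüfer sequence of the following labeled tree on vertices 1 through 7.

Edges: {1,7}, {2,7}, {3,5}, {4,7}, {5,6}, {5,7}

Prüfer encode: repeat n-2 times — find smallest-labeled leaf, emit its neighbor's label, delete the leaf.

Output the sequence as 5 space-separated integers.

Answer: 7 7 5 7 5

Derivation:
Step 1: leaves = {1,2,3,4,6}. Remove smallest leaf 1, emit neighbor 7.
Step 2: leaves = {2,3,4,6}. Remove smallest leaf 2, emit neighbor 7.
Step 3: leaves = {3,4,6}. Remove smallest leaf 3, emit neighbor 5.
Step 4: leaves = {4,6}. Remove smallest leaf 4, emit neighbor 7.
Step 5: leaves = {6,7}. Remove smallest leaf 6, emit neighbor 5.
Done: 2 vertices remain (5, 7). Sequence = [7 7 5 7 5]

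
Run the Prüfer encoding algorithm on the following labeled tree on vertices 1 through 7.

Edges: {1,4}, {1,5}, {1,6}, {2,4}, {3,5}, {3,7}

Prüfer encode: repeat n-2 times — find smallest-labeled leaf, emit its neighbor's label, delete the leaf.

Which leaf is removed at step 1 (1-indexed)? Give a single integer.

Step 1: current leaves = {2,6,7}. Remove leaf 2 (neighbor: 4).

Answer: 2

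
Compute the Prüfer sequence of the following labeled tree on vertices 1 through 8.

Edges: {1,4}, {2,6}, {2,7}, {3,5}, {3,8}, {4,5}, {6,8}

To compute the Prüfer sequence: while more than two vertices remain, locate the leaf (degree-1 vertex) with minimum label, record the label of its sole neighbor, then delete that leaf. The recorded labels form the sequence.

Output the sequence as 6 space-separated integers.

Answer: 4 5 3 8 2 6

Derivation:
Step 1: leaves = {1,7}. Remove smallest leaf 1, emit neighbor 4.
Step 2: leaves = {4,7}. Remove smallest leaf 4, emit neighbor 5.
Step 3: leaves = {5,7}. Remove smallest leaf 5, emit neighbor 3.
Step 4: leaves = {3,7}. Remove smallest leaf 3, emit neighbor 8.
Step 5: leaves = {7,8}. Remove smallest leaf 7, emit neighbor 2.
Step 6: leaves = {2,8}. Remove smallest leaf 2, emit neighbor 6.
Done: 2 vertices remain (6, 8). Sequence = [4 5 3 8 2 6]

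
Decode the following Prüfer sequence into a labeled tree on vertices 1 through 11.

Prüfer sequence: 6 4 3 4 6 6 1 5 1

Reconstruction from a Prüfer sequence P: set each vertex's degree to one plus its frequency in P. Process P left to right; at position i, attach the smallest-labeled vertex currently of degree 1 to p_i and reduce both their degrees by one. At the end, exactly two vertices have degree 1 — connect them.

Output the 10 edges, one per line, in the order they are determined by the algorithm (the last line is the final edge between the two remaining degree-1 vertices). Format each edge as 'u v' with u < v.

Initial degrees: {1:3, 2:1, 3:2, 4:3, 5:2, 6:4, 7:1, 8:1, 9:1, 10:1, 11:1}
Step 1: smallest deg-1 vertex = 2, p_1 = 6. Add edge {2,6}. Now deg[2]=0, deg[6]=3.
Step 2: smallest deg-1 vertex = 7, p_2 = 4. Add edge {4,7}. Now deg[7]=0, deg[4]=2.
Step 3: smallest deg-1 vertex = 8, p_3 = 3. Add edge {3,8}. Now deg[8]=0, deg[3]=1.
Step 4: smallest deg-1 vertex = 3, p_4 = 4. Add edge {3,4}. Now deg[3]=0, deg[4]=1.
Step 5: smallest deg-1 vertex = 4, p_5 = 6. Add edge {4,6}. Now deg[4]=0, deg[6]=2.
Step 6: smallest deg-1 vertex = 9, p_6 = 6. Add edge {6,9}. Now deg[9]=0, deg[6]=1.
Step 7: smallest deg-1 vertex = 6, p_7 = 1. Add edge {1,6}. Now deg[6]=0, deg[1]=2.
Step 8: smallest deg-1 vertex = 10, p_8 = 5. Add edge {5,10}. Now deg[10]=0, deg[5]=1.
Step 9: smallest deg-1 vertex = 5, p_9 = 1. Add edge {1,5}. Now deg[5]=0, deg[1]=1.
Final: two remaining deg-1 vertices are 1, 11. Add edge {1,11}.

Answer: 2 6
4 7
3 8
3 4
4 6
6 9
1 6
5 10
1 5
1 11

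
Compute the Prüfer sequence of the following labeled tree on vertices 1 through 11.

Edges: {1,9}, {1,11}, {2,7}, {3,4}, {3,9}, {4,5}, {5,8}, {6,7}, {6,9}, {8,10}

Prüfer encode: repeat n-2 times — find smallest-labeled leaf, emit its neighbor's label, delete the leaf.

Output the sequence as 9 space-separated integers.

Step 1: leaves = {2,10,11}. Remove smallest leaf 2, emit neighbor 7.
Step 2: leaves = {7,10,11}. Remove smallest leaf 7, emit neighbor 6.
Step 3: leaves = {6,10,11}. Remove smallest leaf 6, emit neighbor 9.
Step 4: leaves = {10,11}. Remove smallest leaf 10, emit neighbor 8.
Step 5: leaves = {8,11}. Remove smallest leaf 8, emit neighbor 5.
Step 6: leaves = {5,11}. Remove smallest leaf 5, emit neighbor 4.
Step 7: leaves = {4,11}. Remove smallest leaf 4, emit neighbor 3.
Step 8: leaves = {3,11}. Remove smallest leaf 3, emit neighbor 9.
Step 9: leaves = {9,11}. Remove smallest leaf 9, emit neighbor 1.
Done: 2 vertices remain (1, 11). Sequence = [7 6 9 8 5 4 3 9 1]

Answer: 7 6 9 8 5 4 3 9 1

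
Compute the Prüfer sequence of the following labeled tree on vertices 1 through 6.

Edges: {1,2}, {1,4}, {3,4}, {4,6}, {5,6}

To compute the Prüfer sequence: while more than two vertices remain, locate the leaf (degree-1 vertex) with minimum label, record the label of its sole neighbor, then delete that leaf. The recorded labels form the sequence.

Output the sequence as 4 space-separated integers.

Step 1: leaves = {2,3,5}. Remove smallest leaf 2, emit neighbor 1.
Step 2: leaves = {1,3,5}. Remove smallest leaf 1, emit neighbor 4.
Step 3: leaves = {3,5}. Remove smallest leaf 3, emit neighbor 4.
Step 4: leaves = {4,5}. Remove smallest leaf 4, emit neighbor 6.
Done: 2 vertices remain (5, 6). Sequence = [1 4 4 6]

Answer: 1 4 4 6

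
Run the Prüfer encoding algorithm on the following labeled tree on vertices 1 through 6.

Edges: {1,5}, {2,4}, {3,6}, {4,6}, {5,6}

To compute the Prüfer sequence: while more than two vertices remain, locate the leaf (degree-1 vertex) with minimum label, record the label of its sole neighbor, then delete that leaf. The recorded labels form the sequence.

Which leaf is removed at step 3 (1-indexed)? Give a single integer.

Answer: 3

Derivation:
Step 1: current leaves = {1,2,3}. Remove leaf 1 (neighbor: 5).
Step 2: current leaves = {2,3,5}. Remove leaf 2 (neighbor: 4).
Step 3: current leaves = {3,4,5}. Remove leaf 3 (neighbor: 6).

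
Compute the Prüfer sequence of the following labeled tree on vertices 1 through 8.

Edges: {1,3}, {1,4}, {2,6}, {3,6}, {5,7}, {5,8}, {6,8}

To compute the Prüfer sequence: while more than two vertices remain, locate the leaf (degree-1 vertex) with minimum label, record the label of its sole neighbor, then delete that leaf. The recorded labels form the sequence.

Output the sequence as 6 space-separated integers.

Step 1: leaves = {2,4,7}. Remove smallest leaf 2, emit neighbor 6.
Step 2: leaves = {4,7}. Remove smallest leaf 4, emit neighbor 1.
Step 3: leaves = {1,7}. Remove smallest leaf 1, emit neighbor 3.
Step 4: leaves = {3,7}. Remove smallest leaf 3, emit neighbor 6.
Step 5: leaves = {6,7}. Remove smallest leaf 6, emit neighbor 8.
Step 6: leaves = {7,8}. Remove smallest leaf 7, emit neighbor 5.
Done: 2 vertices remain (5, 8). Sequence = [6 1 3 6 8 5]

Answer: 6 1 3 6 8 5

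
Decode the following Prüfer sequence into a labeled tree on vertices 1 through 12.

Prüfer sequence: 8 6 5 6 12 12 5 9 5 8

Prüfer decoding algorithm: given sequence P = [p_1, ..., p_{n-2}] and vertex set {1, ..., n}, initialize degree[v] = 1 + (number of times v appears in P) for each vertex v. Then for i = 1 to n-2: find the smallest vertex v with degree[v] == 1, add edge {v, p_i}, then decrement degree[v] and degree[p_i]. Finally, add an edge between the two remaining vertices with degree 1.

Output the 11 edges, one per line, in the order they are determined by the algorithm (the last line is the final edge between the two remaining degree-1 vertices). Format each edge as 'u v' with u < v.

Initial degrees: {1:1, 2:1, 3:1, 4:1, 5:4, 6:3, 7:1, 8:3, 9:2, 10:1, 11:1, 12:3}
Step 1: smallest deg-1 vertex = 1, p_1 = 8. Add edge {1,8}. Now deg[1]=0, deg[8]=2.
Step 2: smallest deg-1 vertex = 2, p_2 = 6. Add edge {2,6}. Now deg[2]=0, deg[6]=2.
Step 3: smallest deg-1 vertex = 3, p_3 = 5. Add edge {3,5}. Now deg[3]=0, deg[5]=3.
Step 4: smallest deg-1 vertex = 4, p_4 = 6. Add edge {4,6}. Now deg[4]=0, deg[6]=1.
Step 5: smallest deg-1 vertex = 6, p_5 = 12. Add edge {6,12}. Now deg[6]=0, deg[12]=2.
Step 6: smallest deg-1 vertex = 7, p_6 = 12. Add edge {7,12}. Now deg[7]=0, deg[12]=1.
Step 7: smallest deg-1 vertex = 10, p_7 = 5. Add edge {5,10}. Now deg[10]=0, deg[5]=2.
Step 8: smallest deg-1 vertex = 11, p_8 = 9. Add edge {9,11}. Now deg[11]=0, deg[9]=1.
Step 9: smallest deg-1 vertex = 9, p_9 = 5. Add edge {5,9}. Now deg[9]=0, deg[5]=1.
Step 10: smallest deg-1 vertex = 5, p_10 = 8. Add edge {5,8}. Now deg[5]=0, deg[8]=1.
Final: two remaining deg-1 vertices are 8, 12. Add edge {8,12}.

Answer: 1 8
2 6
3 5
4 6
6 12
7 12
5 10
9 11
5 9
5 8
8 12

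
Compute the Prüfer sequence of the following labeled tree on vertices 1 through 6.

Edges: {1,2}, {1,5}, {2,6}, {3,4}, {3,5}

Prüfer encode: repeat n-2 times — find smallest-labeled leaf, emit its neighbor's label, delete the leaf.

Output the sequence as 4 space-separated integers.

Step 1: leaves = {4,6}. Remove smallest leaf 4, emit neighbor 3.
Step 2: leaves = {3,6}. Remove smallest leaf 3, emit neighbor 5.
Step 3: leaves = {5,6}. Remove smallest leaf 5, emit neighbor 1.
Step 4: leaves = {1,6}. Remove smallest leaf 1, emit neighbor 2.
Done: 2 vertices remain (2, 6). Sequence = [3 5 1 2]

Answer: 3 5 1 2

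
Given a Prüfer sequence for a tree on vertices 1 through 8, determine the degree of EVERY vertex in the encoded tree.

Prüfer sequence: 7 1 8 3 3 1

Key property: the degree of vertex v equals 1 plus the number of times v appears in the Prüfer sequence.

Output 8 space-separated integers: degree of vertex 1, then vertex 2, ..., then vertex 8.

p_1 = 7: count[7] becomes 1
p_2 = 1: count[1] becomes 1
p_3 = 8: count[8] becomes 1
p_4 = 3: count[3] becomes 1
p_5 = 3: count[3] becomes 2
p_6 = 1: count[1] becomes 2
Degrees (1 + count): deg[1]=1+2=3, deg[2]=1+0=1, deg[3]=1+2=3, deg[4]=1+0=1, deg[5]=1+0=1, deg[6]=1+0=1, deg[7]=1+1=2, deg[8]=1+1=2

Answer: 3 1 3 1 1 1 2 2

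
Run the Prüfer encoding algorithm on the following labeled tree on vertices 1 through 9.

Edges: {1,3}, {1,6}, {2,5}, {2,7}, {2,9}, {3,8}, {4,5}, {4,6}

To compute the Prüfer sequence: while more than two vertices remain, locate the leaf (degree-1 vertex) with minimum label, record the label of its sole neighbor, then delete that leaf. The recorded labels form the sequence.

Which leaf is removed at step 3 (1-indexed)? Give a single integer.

Step 1: current leaves = {7,8,9}. Remove leaf 7 (neighbor: 2).
Step 2: current leaves = {8,9}. Remove leaf 8 (neighbor: 3).
Step 3: current leaves = {3,9}. Remove leaf 3 (neighbor: 1).

Answer: 3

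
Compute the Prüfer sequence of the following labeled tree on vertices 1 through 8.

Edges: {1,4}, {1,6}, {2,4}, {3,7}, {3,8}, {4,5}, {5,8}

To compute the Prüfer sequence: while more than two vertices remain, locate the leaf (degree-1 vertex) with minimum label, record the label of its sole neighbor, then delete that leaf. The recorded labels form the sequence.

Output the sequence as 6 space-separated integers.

Step 1: leaves = {2,6,7}. Remove smallest leaf 2, emit neighbor 4.
Step 2: leaves = {6,7}. Remove smallest leaf 6, emit neighbor 1.
Step 3: leaves = {1,7}. Remove smallest leaf 1, emit neighbor 4.
Step 4: leaves = {4,7}. Remove smallest leaf 4, emit neighbor 5.
Step 5: leaves = {5,7}. Remove smallest leaf 5, emit neighbor 8.
Step 6: leaves = {7,8}. Remove smallest leaf 7, emit neighbor 3.
Done: 2 vertices remain (3, 8). Sequence = [4 1 4 5 8 3]

Answer: 4 1 4 5 8 3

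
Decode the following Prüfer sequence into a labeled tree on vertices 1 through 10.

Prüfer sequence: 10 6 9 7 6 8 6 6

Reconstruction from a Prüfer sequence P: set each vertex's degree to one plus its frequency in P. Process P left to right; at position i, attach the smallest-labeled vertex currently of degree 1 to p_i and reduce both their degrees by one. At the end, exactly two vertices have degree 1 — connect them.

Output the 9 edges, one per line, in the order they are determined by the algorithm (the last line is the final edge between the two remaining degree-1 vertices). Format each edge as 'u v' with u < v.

Answer: 1 10
2 6
3 9
4 7
5 6
7 8
6 8
6 9
6 10

Derivation:
Initial degrees: {1:1, 2:1, 3:1, 4:1, 5:1, 6:5, 7:2, 8:2, 9:2, 10:2}
Step 1: smallest deg-1 vertex = 1, p_1 = 10. Add edge {1,10}. Now deg[1]=0, deg[10]=1.
Step 2: smallest deg-1 vertex = 2, p_2 = 6. Add edge {2,6}. Now deg[2]=0, deg[6]=4.
Step 3: smallest deg-1 vertex = 3, p_3 = 9. Add edge {3,9}. Now deg[3]=0, deg[9]=1.
Step 4: smallest deg-1 vertex = 4, p_4 = 7. Add edge {4,7}. Now deg[4]=0, deg[7]=1.
Step 5: smallest deg-1 vertex = 5, p_5 = 6. Add edge {5,6}. Now deg[5]=0, deg[6]=3.
Step 6: smallest deg-1 vertex = 7, p_6 = 8. Add edge {7,8}. Now deg[7]=0, deg[8]=1.
Step 7: smallest deg-1 vertex = 8, p_7 = 6. Add edge {6,8}. Now deg[8]=0, deg[6]=2.
Step 8: smallest deg-1 vertex = 9, p_8 = 6. Add edge {6,9}. Now deg[9]=0, deg[6]=1.
Final: two remaining deg-1 vertices are 6, 10. Add edge {6,10}.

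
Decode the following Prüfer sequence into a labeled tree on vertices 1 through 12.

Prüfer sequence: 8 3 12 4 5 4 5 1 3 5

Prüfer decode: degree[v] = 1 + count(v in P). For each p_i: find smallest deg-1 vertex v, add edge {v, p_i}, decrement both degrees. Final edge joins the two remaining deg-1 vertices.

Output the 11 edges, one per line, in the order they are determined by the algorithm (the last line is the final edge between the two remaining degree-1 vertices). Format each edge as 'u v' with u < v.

Answer: 2 8
3 6
7 12
4 8
5 9
4 10
4 5
1 11
1 3
3 5
5 12

Derivation:
Initial degrees: {1:2, 2:1, 3:3, 4:3, 5:4, 6:1, 7:1, 8:2, 9:1, 10:1, 11:1, 12:2}
Step 1: smallest deg-1 vertex = 2, p_1 = 8. Add edge {2,8}. Now deg[2]=0, deg[8]=1.
Step 2: smallest deg-1 vertex = 6, p_2 = 3. Add edge {3,6}. Now deg[6]=0, deg[3]=2.
Step 3: smallest deg-1 vertex = 7, p_3 = 12. Add edge {7,12}. Now deg[7]=0, deg[12]=1.
Step 4: smallest deg-1 vertex = 8, p_4 = 4. Add edge {4,8}. Now deg[8]=0, deg[4]=2.
Step 5: smallest deg-1 vertex = 9, p_5 = 5. Add edge {5,9}. Now deg[9]=0, deg[5]=3.
Step 6: smallest deg-1 vertex = 10, p_6 = 4. Add edge {4,10}. Now deg[10]=0, deg[4]=1.
Step 7: smallest deg-1 vertex = 4, p_7 = 5. Add edge {4,5}. Now deg[4]=0, deg[5]=2.
Step 8: smallest deg-1 vertex = 11, p_8 = 1. Add edge {1,11}. Now deg[11]=0, deg[1]=1.
Step 9: smallest deg-1 vertex = 1, p_9 = 3. Add edge {1,3}. Now deg[1]=0, deg[3]=1.
Step 10: smallest deg-1 vertex = 3, p_10 = 5. Add edge {3,5}. Now deg[3]=0, deg[5]=1.
Final: two remaining deg-1 vertices are 5, 12. Add edge {5,12}.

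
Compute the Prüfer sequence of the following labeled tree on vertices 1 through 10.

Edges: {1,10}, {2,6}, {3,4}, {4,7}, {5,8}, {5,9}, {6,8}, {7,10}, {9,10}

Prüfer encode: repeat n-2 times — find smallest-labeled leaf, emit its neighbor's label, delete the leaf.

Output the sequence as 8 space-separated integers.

Step 1: leaves = {1,2,3}. Remove smallest leaf 1, emit neighbor 10.
Step 2: leaves = {2,3}. Remove smallest leaf 2, emit neighbor 6.
Step 3: leaves = {3,6}. Remove smallest leaf 3, emit neighbor 4.
Step 4: leaves = {4,6}. Remove smallest leaf 4, emit neighbor 7.
Step 5: leaves = {6,7}. Remove smallest leaf 6, emit neighbor 8.
Step 6: leaves = {7,8}. Remove smallest leaf 7, emit neighbor 10.
Step 7: leaves = {8,10}. Remove smallest leaf 8, emit neighbor 5.
Step 8: leaves = {5,10}. Remove smallest leaf 5, emit neighbor 9.
Done: 2 vertices remain (9, 10). Sequence = [10 6 4 7 8 10 5 9]

Answer: 10 6 4 7 8 10 5 9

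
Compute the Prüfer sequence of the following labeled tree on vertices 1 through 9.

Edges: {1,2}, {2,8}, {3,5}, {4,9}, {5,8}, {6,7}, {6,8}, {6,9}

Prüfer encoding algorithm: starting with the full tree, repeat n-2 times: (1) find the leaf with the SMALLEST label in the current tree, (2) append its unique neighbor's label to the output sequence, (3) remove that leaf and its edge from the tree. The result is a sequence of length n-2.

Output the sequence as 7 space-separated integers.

Step 1: leaves = {1,3,4,7}. Remove smallest leaf 1, emit neighbor 2.
Step 2: leaves = {2,3,4,7}. Remove smallest leaf 2, emit neighbor 8.
Step 3: leaves = {3,4,7}. Remove smallest leaf 3, emit neighbor 5.
Step 4: leaves = {4,5,7}. Remove smallest leaf 4, emit neighbor 9.
Step 5: leaves = {5,7,9}. Remove smallest leaf 5, emit neighbor 8.
Step 6: leaves = {7,8,9}. Remove smallest leaf 7, emit neighbor 6.
Step 7: leaves = {8,9}. Remove smallest leaf 8, emit neighbor 6.
Done: 2 vertices remain (6, 9). Sequence = [2 8 5 9 8 6 6]

Answer: 2 8 5 9 8 6 6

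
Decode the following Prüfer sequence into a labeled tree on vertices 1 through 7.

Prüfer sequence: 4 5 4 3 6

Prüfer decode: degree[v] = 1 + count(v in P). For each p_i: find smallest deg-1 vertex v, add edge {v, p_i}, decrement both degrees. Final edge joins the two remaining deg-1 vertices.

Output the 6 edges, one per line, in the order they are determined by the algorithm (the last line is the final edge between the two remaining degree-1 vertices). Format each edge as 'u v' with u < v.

Answer: 1 4
2 5
4 5
3 4
3 6
6 7

Derivation:
Initial degrees: {1:1, 2:1, 3:2, 4:3, 5:2, 6:2, 7:1}
Step 1: smallest deg-1 vertex = 1, p_1 = 4. Add edge {1,4}. Now deg[1]=0, deg[4]=2.
Step 2: smallest deg-1 vertex = 2, p_2 = 5. Add edge {2,5}. Now deg[2]=0, deg[5]=1.
Step 3: smallest deg-1 vertex = 5, p_3 = 4. Add edge {4,5}. Now deg[5]=0, deg[4]=1.
Step 4: smallest deg-1 vertex = 4, p_4 = 3. Add edge {3,4}. Now deg[4]=0, deg[3]=1.
Step 5: smallest deg-1 vertex = 3, p_5 = 6. Add edge {3,6}. Now deg[3]=0, deg[6]=1.
Final: two remaining deg-1 vertices are 6, 7. Add edge {6,7}.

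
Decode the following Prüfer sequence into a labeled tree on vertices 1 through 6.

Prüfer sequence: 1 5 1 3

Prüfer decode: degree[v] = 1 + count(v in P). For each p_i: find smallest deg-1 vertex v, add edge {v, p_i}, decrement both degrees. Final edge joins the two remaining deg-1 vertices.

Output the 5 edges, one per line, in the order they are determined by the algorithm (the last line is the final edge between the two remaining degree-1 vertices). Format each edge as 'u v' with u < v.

Answer: 1 2
4 5
1 5
1 3
3 6

Derivation:
Initial degrees: {1:3, 2:1, 3:2, 4:1, 5:2, 6:1}
Step 1: smallest deg-1 vertex = 2, p_1 = 1. Add edge {1,2}. Now deg[2]=0, deg[1]=2.
Step 2: smallest deg-1 vertex = 4, p_2 = 5. Add edge {4,5}. Now deg[4]=0, deg[5]=1.
Step 3: smallest deg-1 vertex = 5, p_3 = 1. Add edge {1,5}. Now deg[5]=0, deg[1]=1.
Step 4: smallest deg-1 vertex = 1, p_4 = 3. Add edge {1,3}. Now deg[1]=0, deg[3]=1.
Final: two remaining deg-1 vertices are 3, 6. Add edge {3,6}.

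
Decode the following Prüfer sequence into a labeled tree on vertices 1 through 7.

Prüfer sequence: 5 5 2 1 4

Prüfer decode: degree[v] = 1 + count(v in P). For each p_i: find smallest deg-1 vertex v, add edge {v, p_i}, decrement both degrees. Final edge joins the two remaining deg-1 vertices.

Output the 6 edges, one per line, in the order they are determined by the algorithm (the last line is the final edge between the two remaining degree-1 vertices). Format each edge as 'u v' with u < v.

Initial degrees: {1:2, 2:2, 3:1, 4:2, 5:3, 6:1, 7:1}
Step 1: smallest deg-1 vertex = 3, p_1 = 5. Add edge {3,5}. Now deg[3]=0, deg[5]=2.
Step 2: smallest deg-1 vertex = 6, p_2 = 5. Add edge {5,6}. Now deg[6]=0, deg[5]=1.
Step 3: smallest deg-1 vertex = 5, p_3 = 2. Add edge {2,5}. Now deg[5]=0, deg[2]=1.
Step 4: smallest deg-1 vertex = 2, p_4 = 1. Add edge {1,2}. Now deg[2]=0, deg[1]=1.
Step 5: smallest deg-1 vertex = 1, p_5 = 4. Add edge {1,4}. Now deg[1]=0, deg[4]=1.
Final: two remaining deg-1 vertices are 4, 7. Add edge {4,7}.

Answer: 3 5
5 6
2 5
1 2
1 4
4 7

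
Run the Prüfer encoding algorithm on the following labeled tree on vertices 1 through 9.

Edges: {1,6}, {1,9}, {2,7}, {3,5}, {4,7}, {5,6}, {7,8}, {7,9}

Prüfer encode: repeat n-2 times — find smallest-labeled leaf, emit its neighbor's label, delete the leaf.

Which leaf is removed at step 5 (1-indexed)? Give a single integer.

Step 1: current leaves = {2,3,4,8}. Remove leaf 2 (neighbor: 7).
Step 2: current leaves = {3,4,8}. Remove leaf 3 (neighbor: 5).
Step 3: current leaves = {4,5,8}. Remove leaf 4 (neighbor: 7).
Step 4: current leaves = {5,8}. Remove leaf 5 (neighbor: 6).
Step 5: current leaves = {6,8}. Remove leaf 6 (neighbor: 1).

Answer: 6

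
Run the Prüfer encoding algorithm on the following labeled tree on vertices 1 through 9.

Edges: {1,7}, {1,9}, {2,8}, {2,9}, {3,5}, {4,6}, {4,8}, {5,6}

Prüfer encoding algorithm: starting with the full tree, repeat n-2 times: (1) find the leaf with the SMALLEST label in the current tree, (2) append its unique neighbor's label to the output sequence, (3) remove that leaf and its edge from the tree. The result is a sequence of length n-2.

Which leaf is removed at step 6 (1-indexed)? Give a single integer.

Step 1: current leaves = {3,7}. Remove leaf 3 (neighbor: 5).
Step 2: current leaves = {5,7}. Remove leaf 5 (neighbor: 6).
Step 3: current leaves = {6,7}. Remove leaf 6 (neighbor: 4).
Step 4: current leaves = {4,7}. Remove leaf 4 (neighbor: 8).
Step 5: current leaves = {7,8}. Remove leaf 7 (neighbor: 1).
Step 6: current leaves = {1,8}. Remove leaf 1 (neighbor: 9).

Answer: 1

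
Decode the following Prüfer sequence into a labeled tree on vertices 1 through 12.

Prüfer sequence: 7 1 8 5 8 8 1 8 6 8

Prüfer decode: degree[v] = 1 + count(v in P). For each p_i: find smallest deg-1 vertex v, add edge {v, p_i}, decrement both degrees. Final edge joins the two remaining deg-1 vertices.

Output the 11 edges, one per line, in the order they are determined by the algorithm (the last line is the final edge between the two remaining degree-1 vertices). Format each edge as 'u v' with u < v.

Answer: 2 7
1 3
4 8
5 7
5 8
8 9
1 10
1 8
6 11
6 8
8 12

Derivation:
Initial degrees: {1:3, 2:1, 3:1, 4:1, 5:2, 6:2, 7:2, 8:6, 9:1, 10:1, 11:1, 12:1}
Step 1: smallest deg-1 vertex = 2, p_1 = 7. Add edge {2,7}. Now deg[2]=0, deg[7]=1.
Step 2: smallest deg-1 vertex = 3, p_2 = 1. Add edge {1,3}. Now deg[3]=0, deg[1]=2.
Step 3: smallest deg-1 vertex = 4, p_3 = 8. Add edge {4,8}. Now deg[4]=0, deg[8]=5.
Step 4: smallest deg-1 vertex = 7, p_4 = 5. Add edge {5,7}. Now deg[7]=0, deg[5]=1.
Step 5: smallest deg-1 vertex = 5, p_5 = 8. Add edge {5,8}. Now deg[5]=0, deg[8]=4.
Step 6: smallest deg-1 vertex = 9, p_6 = 8. Add edge {8,9}. Now deg[9]=0, deg[8]=3.
Step 7: smallest deg-1 vertex = 10, p_7 = 1. Add edge {1,10}. Now deg[10]=0, deg[1]=1.
Step 8: smallest deg-1 vertex = 1, p_8 = 8. Add edge {1,8}. Now deg[1]=0, deg[8]=2.
Step 9: smallest deg-1 vertex = 11, p_9 = 6. Add edge {6,11}. Now deg[11]=0, deg[6]=1.
Step 10: smallest deg-1 vertex = 6, p_10 = 8. Add edge {6,8}. Now deg[6]=0, deg[8]=1.
Final: two remaining deg-1 vertices are 8, 12. Add edge {8,12}.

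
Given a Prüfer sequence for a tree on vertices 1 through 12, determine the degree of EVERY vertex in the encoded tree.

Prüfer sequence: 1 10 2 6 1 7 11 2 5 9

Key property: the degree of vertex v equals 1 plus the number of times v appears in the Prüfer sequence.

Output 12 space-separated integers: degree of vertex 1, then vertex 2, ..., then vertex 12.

p_1 = 1: count[1] becomes 1
p_2 = 10: count[10] becomes 1
p_3 = 2: count[2] becomes 1
p_4 = 6: count[6] becomes 1
p_5 = 1: count[1] becomes 2
p_6 = 7: count[7] becomes 1
p_7 = 11: count[11] becomes 1
p_8 = 2: count[2] becomes 2
p_9 = 5: count[5] becomes 1
p_10 = 9: count[9] becomes 1
Degrees (1 + count): deg[1]=1+2=3, deg[2]=1+2=3, deg[3]=1+0=1, deg[4]=1+0=1, deg[5]=1+1=2, deg[6]=1+1=2, deg[7]=1+1=2, deg[8]=1+0=1, deg[9]=1+1=2, deg[10]=1+1=2, deg[11]=1+1=2, deg[12]=1+0=1

Answer: 3 3 1 1 2 2 2 1 2 2 2 1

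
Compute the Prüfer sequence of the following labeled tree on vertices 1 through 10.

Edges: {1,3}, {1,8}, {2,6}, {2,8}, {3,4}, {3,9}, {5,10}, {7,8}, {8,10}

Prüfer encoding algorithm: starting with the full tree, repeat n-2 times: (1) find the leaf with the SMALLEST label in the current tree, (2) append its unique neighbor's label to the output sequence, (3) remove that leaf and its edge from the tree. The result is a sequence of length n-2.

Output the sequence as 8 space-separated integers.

Step 1: leaves = {4,5,6,7,9}. Remove smallest leaf 4, emit neighbor 3.
Step 2: leaves = {5,6,7,9}. Remove smallest leaf 5, emit neighbor 10.
Step 3: leaves = {6,7,9,10}. Remove smallest leaf 6, emit neighbor 2.
Step 4: leaves = {2,7,9,10}. Remove smallest leaf 2, emit neighbor 8.
Step 5: leaves = {7,9,10}. Remove smallest leaf 7, emit neighbor 8.
Step 6: leaves = {9,10}. Remove smallest leaf 9, emit neighbor 3.
Step 7: leaves = {3,10}. Remove smallest leaf 3, emit neighbor 1.
Step 8: leaves = {1,10}. Remove smallest leaf 1, emit neighbor 8.
Done: 2 vertices remain (8, 10). Sequence = [3 10 2 8 8 3 1 8]

Answer: 3 10 2 8 8 3 1 8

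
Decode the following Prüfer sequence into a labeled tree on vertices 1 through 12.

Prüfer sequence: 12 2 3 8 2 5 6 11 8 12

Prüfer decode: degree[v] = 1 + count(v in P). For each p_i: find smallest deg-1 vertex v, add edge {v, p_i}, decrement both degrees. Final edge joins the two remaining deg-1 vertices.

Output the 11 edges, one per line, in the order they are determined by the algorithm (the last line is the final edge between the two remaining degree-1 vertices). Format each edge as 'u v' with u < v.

Answer: 1 12
2 4
3 7
3 8
2 9
2 5
5 6
6 11
8 10
8 12
11 12

Derivation:
Initial degrees: {1:1, 2:3, 3:2, 4:1, 5:2, 6:2, 7:1, 8:3, 9:1, 10:1, 11:2, 12:3}
Step 1: smallest deg-1 vertex = 1, p_1 = 12. Add edge {1,12}. Now deg[1]=0, deg[12]=2.
Step 2: smallest deg-1 vertex = 4, p_2 = 2. Add edge {2,4}. Now deg[4]=0, deg[2]=2.
Step 3: smallest deg-1 vertex = 7, p_3 = 3. Add edge {3,7}. Now deg[7]=0, deg[3]=1.
Step 4: smallest deg-1 vertex = 3, p_4 = 8. Add edge {3,8}. Now deg[3]=0, deg[8]=2.
Step 5: smallest deg-1 vertex = 9, p_5 = 2. Add edge {2,9}. Now deg[9]=0, deg[2]=1.
Step 6: smallest deg-1 vertex = 2, p_6 = 5. Add edge {2,5}. Now deg[2]=0, deg[5]=1.
Step 7: smallest deg-1 vertex = 5, p_7 = 6. Add edge {5,6}. Now deg[5]=0, deg[6]=1.
Step 8: smallest deg-1 vertex = 6, p_8 = 11. Add edge {6,11}. Now deg[6]=0, deg[11]=1.
Step 9: smallest deg-1 vertex = 10, p_9 = 8. Add edge {8,10}. Now deg[10]=0, deg[8]=1.
Step 10: smallest deg-1 vertex = 8, p_10 = 12. Add edge {8,12}. Now deg[8]=0, deg[12]=1.
Final: two remaining deg-1 vertices are 11, 12. Add edge {11,12}.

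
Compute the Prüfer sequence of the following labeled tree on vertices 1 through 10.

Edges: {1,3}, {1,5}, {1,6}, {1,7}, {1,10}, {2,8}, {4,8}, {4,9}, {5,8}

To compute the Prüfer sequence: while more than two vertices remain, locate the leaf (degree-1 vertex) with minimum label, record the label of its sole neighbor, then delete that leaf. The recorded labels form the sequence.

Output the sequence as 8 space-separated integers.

Answer: 8 1 1 1 4 8 5 1

Derivation:
Step 1: leaves = {2,3,6,7,9,10}. Remove smallest leaf 2, emit neighbor 8.
Step 2: leaves = {3,6,7,9,10}. Remove smallest leaf 3, emit neighbor 1.
Step 3: leaves = {6,7,9,10}. Remove smallest leaf 6, emit neighbor 1.
Step 4: leaves = {7,9,10}. Remove smallest leaf 7, emit neighbor 1.
Step 5: leaves = {9,10}. Remove smallest leaf 9, emit neighbor 4.
Step 6: leaves = {4,10}. Remove smallest leaf 4, emit neighbor 8.
Step 7: leaves = {8,10}. Remove smallest leaf 8, emit neighbor 5.
Step 8: leaves = {5,10}. Remove smallest leaf 5, emit neighbor 1.
Done: 2 vertices remain (1, 10). Sequence = [8 1 1 1 4 8 5 1]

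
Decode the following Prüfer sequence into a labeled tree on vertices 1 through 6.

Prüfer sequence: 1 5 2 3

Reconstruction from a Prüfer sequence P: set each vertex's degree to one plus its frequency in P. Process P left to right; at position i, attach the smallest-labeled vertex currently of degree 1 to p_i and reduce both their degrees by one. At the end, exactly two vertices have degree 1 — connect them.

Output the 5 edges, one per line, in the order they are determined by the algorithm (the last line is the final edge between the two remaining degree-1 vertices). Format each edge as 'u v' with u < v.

Initial degrees: {1:2, 2:2, 3:2, 4:1, 5:2, 6:1}
Step 1: smallest deg-1 vertex = 4, p_1 = 1. Add edge {1,4}. Now deg[4]=0, deg[1]=1.
Step 2: smallest deg-1 vertex = 1, p_2 = 5. Add edge {1,5}. Now deg[1]=0, deg[5]=1.
Step 3: smallest deg-1 vertex = 5, p_3 = 2. Add edge {2,5}. Now deg[5]=0, deg[2]=1.
Step 4: smallest deg-1 vertex = 2, p_4 = 3. Add edge {2,3}. Now deg[2]=0, deg[3]=1.
Final: two remaining deg-1 vertices are 3, 6. Add edge {3,6}.

Answer: 1 4
1 5
2 5
2 3
3 6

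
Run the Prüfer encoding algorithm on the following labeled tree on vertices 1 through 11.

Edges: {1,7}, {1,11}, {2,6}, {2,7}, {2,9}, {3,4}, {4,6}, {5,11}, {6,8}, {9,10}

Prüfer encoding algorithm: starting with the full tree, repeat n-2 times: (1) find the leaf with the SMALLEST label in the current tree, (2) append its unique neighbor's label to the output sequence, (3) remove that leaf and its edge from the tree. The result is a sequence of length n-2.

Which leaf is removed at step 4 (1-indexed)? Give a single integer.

Step 1: current leaves = {3,5,8,10}. Remove leaf 3 (neighbor: 4).
Step 2: current leaves = {4,5,8,10}. Remove leaf 4 (neighbor: 6).
Step 3: current leaves = {5,8,10}. Remove leaf 5 (neighbor: 11).
Step 4: current leaves = {8,10,11}. Remove leaf 8 (neighbor: 6).

Answer: 8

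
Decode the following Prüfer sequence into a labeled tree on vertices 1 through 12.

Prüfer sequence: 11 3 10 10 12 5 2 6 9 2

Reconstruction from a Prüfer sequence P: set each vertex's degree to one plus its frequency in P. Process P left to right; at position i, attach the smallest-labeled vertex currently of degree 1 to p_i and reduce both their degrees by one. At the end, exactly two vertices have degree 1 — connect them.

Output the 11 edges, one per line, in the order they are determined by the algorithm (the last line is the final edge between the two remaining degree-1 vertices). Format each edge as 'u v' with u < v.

Initial degrees: {1:1, 2:3, 3:2, 4:1, 5:2, 6:2, 7:1, 8:1, 9:2, 10:3, 11:2, 12:2}
Step 1: smallest deg-1 vertex = 1, p_1 = 11. Add edge {1,11}. Now deg[1]=0, deg[11]=1.
Step 2: smallest deg-1 vertex = 4, p_2 = 3. Add edge {3,4}. Now deg[4]=0, deg[3]=1.
Step 3: smallest deg-1 vertex = 3, p_3 = 10. Add edge {3,10}. Now deg[3]=0, deg[10]=2.
Step 4: smallest deg-1 vertex = 7, p_4 = 10. Add edge {7,10}. Now deg[7]=0, deg[10]=1.
Step 5: smallest deg-1 vertex = 8, p_5 = 12. Add edge {8,12}. Now deg[8]=0, deg[12]=1.
Step 6: smallest deg-1 vertex = 10, p_6 = 5. Add edge {5,10}. Now deg[10]=0, deg[5]=1.
Step 7: smallest deg-1 vertex = 5, p_7 = 2. Add edge {2,5}. Now deg[5]=0, deg[2]=2.
Step 8: smallest deg-1 vertex = 11, p_8 = 6. Add edge {6,11}. Now deg[11]=0, deg[6]=1.
Step 9: smallest deg-1 vertex = 6, p_9 = 9. Add edge {6,9}. Now deg[6]=0, deg[9]=1.
Step 10: smallest deg-1 vertex = 9, p_10 = 2. Add edge {2,9}. Now deg[9]=0, deg[2]=1.
Final: two remaining deg-1 vertices are 2, 12. Add edge {2,12}.

Answer: 1 11
3 4
3 10
7 10
8 12
5 10
2 5
6 11
6 9
2 9
2 12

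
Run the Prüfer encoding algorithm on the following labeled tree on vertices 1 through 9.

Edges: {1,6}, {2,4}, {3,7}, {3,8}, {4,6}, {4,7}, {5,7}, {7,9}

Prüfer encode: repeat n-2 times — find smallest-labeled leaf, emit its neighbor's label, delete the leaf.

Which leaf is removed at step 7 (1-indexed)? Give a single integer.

Answer: 3

Derivation:
Step 1: current leaves = {1,2,5,8,9}. Remove leaf 1 (neighbor: 6).
Step 2: current leaves = {2,5,6,8,9}. Remove leaf 2 (neighbor: 4).
Step 3: current leaves = {5,6,8,9}. Remove leaf 5 (neighbor: 7).
Step 4: current leaves = {6,8,9}. Remove leaf 6 (neighbor: 4).
Step 5: current leaves = {4,8,9}. Remove leaf 4 (neighbor: 7).
Step 6: current leaves = {8,9}. Remove leaf 8 (neighbor: 3).
Step 7: current leaves = {3,9}. Remove leaf 3 (neighbor: 7).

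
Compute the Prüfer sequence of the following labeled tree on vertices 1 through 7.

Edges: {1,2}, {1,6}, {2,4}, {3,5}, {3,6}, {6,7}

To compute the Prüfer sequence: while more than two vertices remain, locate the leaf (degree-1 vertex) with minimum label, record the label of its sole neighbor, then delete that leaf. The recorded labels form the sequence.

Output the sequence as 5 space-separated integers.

Step 1: leaves = {4,5,7}. Remove smallest leaf 4, emit neighbor 2.
Step 2: leaves = {2,5,7}. Remove smallest leaf 2, emit neighbor 1.
Step 3: leaves = {1,5,7}. Remove smallest leaf 1, emit neighbor 6.
Step 4: leaves = {5,7}. Remove smallest leaf 5, emit neighbor 3.
Step 5: leaves = {3,7}. Remove smallest leaf 3, emit neighbor 6.
Done: 2 vertices remain (6, 7). Sequence = [2 1 6 3 6]

Answer: 2 1 6 3 6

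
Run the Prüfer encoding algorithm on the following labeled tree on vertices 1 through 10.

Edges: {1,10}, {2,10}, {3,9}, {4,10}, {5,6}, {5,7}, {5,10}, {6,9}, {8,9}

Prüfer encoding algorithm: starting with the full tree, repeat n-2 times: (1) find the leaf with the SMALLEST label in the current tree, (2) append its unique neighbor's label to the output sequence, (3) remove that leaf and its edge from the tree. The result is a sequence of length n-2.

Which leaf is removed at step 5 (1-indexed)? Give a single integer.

Answer: 7

Derivation:
Step 1: current leaves = {1,2,3,4,7,8}. Remove leaf 1 (neighbor: 10).
Step 2: current leaves = {2,3,4,7,8}. Remove leaf 2 (neighbor: 10).
Step 3: current leaves = {3,4,7,8}. Remove leaf 3 (neighbor: 9).
Step 4: current leaves = {4,7,8}. Remove leaf 4 (neighbor: 10).
Step 5: current leaves = {7,8,10}. Remove leaf 7 (neighbor: 5).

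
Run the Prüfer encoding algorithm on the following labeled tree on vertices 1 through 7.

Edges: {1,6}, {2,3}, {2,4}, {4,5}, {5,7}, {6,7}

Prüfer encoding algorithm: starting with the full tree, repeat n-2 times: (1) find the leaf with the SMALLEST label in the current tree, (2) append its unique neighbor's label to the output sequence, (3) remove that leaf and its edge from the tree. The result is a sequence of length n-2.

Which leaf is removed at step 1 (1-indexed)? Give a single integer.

Step 1: current leaves = {1,3}. Remove leaf 1 (neighbor: 6).

Answer: 1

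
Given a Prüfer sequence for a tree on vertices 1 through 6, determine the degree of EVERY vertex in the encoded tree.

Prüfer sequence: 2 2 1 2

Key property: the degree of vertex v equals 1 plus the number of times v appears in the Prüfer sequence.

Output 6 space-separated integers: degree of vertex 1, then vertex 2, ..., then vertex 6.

Answer: 2 4 1 1 1 1

Derivation:
p_1 = 2: count[2] becomes 1
p_2 = 2: count[2] becomes 2
p_3 = 1: count[1] becomes 1
p_4 = 2: count[2] becomes 3
Degrees (1 + count): deg[1]=1+1=2, deg[2]=1+3=4, deg[3]=1+0=1, deg[4]=1+0=1, deg[5]=1+0=1, deg[6]=1+0=1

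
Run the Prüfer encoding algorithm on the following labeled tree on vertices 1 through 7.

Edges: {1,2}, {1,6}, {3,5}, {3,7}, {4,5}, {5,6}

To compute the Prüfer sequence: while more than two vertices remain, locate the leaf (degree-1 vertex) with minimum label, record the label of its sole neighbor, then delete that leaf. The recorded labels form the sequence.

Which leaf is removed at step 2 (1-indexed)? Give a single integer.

Answer: 1

Derivation:
Step 1: current leaves = {2,4,7}. Remove leaf 2 (neighbor: 1).
Step 2: current leaves = {1,4,7}. Remove leaf 1 (neighbor: 6).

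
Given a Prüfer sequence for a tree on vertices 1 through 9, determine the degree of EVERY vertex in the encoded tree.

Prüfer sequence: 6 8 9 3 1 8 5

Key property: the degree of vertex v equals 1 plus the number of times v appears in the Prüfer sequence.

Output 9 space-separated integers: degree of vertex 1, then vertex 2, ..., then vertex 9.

p_1 = 6: count[6] becomes 1
p_2 = 8: count[8] becomes 1
p_3 = 9: count[9] becomes 1
p_4 = 3: count[3] becomes 1
p_5 = 1: count[1] becomes 1
p_6 = 8: count[8] becomes 2
p_7 = 5: count[5] becomes 1
Degrees (1 + count): deg[1]=1+1=2, deg[2]=1+0=1, deg[3]=1+1=2, deg[4]=1+0=1, deg[5]=1+1=2, deg[6]=1+1=2, deg[7]=1+0=1, deg[8]=1+2=3, deg[9]=1+1=2

Answer: 2 1 2 1 2 2 1 3 2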